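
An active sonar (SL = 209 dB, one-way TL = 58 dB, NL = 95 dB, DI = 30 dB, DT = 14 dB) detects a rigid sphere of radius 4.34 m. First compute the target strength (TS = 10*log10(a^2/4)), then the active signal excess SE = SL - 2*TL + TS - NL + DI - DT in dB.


Step 1: TS = 10*log10(4.34^2/4) = 6.73 dB
Step 2: SE = SL - 2*TL + TS - NL + DI - DT = 209 - 2*58 + (6.73) - 95 + 30 - 14 = 20.73

20.73 dB


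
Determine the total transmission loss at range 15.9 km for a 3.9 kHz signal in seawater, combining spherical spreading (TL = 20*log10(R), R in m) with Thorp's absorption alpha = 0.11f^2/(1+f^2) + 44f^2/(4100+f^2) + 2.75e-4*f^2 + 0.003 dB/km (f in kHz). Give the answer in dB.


Step 1 (Thorp): alpha = 0.11*15.21/(1+15.21) + 44*15.21/(4100+15.21) + 2.75e-4*15.21 + 0.003 = 0.273 dB/km
Step 2: TL_spread = 20*log10(15900) = 84.03 dB
Step 3: TL_abs = alpha*R = 0.273 * 15.9 = 4.34 dB
Step 4: TL_total = 84.03 + 4.34 = 88.37

88.37 dB


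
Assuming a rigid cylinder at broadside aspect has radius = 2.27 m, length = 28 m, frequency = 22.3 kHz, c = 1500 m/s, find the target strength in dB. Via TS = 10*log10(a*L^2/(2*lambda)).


41.22 dB


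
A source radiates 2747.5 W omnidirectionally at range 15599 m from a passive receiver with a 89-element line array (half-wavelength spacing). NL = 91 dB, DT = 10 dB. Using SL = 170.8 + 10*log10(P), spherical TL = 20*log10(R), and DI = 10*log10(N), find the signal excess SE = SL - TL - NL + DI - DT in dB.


39.82 dB


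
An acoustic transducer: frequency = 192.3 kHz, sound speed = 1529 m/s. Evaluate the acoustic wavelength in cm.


0.8 cm


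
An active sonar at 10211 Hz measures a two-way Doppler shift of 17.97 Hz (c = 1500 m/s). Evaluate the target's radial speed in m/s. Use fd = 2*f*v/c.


From fd = 2*f*v/c, v = c*fd/(2*f) = 1500 * 17.97 / (2*10211) = 1.32

1.32 m/s


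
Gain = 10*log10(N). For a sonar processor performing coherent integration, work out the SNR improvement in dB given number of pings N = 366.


25.63 dB


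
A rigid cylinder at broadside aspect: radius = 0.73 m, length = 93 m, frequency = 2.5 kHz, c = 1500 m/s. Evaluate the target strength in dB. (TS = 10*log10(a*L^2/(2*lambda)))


37.21 dB


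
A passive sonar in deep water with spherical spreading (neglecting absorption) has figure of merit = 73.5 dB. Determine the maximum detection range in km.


At max range FOM = TL, so 20*log10(R) = 73.5
R = 10^(73.5/20) = 4731.51 m = 4.73 km

4.73 km


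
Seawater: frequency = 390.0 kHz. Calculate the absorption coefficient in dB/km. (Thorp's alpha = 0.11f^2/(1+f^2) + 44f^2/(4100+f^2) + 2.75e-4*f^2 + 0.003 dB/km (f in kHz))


84.786 dB/km


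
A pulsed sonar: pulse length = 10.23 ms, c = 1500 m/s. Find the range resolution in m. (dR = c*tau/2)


dR = c*tau/2 = 1500 * 10.23e-3 / 2 = 7.6725

7.6725 m


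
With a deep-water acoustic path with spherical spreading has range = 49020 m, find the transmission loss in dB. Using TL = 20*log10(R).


93.81 dB


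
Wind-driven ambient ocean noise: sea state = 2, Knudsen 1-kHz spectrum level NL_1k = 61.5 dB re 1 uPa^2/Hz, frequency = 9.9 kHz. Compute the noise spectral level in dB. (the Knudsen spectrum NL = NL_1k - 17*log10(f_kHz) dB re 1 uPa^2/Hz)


44.57 dB


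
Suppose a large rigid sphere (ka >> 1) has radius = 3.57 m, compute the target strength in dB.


5.03 dB


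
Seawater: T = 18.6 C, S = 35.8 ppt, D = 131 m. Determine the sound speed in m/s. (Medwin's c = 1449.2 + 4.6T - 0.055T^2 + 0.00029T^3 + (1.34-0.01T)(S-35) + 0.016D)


c = 1449.2 + 4.6*18.6 - 0.055*18.6^2 + 0.00029*18.6^3 + (1.34 - 0.01*18.6)*(35.8 - 35) + 0.016*131 = 1520.62

1520.62 m/s


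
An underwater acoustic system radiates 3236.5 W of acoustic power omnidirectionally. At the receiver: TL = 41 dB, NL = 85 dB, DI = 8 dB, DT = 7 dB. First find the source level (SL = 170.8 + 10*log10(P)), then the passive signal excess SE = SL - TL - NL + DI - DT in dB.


Step 1: SL = 170.8 + 10*log10(3236.5) = 205.9 dB
Step 2: SE = SL - TL - NL + DI - DT = 205.9 - 41 - 85 + 8 - 7 = 80.9

80.9 dB


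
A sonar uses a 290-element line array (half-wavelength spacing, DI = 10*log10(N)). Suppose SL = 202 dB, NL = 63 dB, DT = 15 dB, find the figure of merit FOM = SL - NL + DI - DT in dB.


148.62 dB


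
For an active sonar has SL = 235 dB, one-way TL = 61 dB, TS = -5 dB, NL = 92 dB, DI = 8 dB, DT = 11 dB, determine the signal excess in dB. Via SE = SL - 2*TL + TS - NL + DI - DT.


SE = SL - 2*TL + TS - NL + DI - DT = 235 - 2*61 + (-5) - 92 + 8 - 11 = 13

13 dB


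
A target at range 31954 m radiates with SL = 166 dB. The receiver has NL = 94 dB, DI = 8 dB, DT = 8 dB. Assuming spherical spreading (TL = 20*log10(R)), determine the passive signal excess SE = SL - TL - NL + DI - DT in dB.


-18.09 dB


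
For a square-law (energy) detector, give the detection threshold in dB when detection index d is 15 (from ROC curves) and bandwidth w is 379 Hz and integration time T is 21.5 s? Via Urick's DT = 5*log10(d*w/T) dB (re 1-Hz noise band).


12.11 dB


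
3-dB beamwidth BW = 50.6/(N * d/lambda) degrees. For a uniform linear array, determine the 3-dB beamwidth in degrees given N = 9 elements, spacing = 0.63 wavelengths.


BW = 50.6 / (9 * 0.63) = 50.6 / 5.67 = 8.92

8.92 deg


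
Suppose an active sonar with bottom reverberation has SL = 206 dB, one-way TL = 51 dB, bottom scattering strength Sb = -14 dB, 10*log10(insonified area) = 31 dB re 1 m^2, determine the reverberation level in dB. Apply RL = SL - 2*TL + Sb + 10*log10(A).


121 dB


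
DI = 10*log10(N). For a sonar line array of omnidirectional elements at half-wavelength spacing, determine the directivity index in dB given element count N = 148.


DI = 10*log10(148) = 21.7

21.7 dB


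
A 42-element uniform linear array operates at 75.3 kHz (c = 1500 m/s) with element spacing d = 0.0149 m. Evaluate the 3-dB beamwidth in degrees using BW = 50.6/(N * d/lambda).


Step 1: lambda = 1500/75300 = 0.01992 m
Step 2: d/lambda = 0.0149/0.01992 = 0.748
Step 3: BW = 50.6/(N * d/lambda) = 50.6/(42 * 0.748) = 1.61

1.61 deg


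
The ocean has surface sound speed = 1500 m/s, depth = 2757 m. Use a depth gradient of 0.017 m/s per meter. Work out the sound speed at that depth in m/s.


c = 1500 + 0.017 * 2757 = 1546.869

1546.869 m/s


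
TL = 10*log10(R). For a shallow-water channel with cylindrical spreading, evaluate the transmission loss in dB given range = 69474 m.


TL = 10*log10(69474) = 48.42

48.42 dB


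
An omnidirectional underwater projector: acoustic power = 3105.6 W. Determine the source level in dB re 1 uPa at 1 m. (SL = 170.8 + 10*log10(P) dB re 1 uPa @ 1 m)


205.72 dB


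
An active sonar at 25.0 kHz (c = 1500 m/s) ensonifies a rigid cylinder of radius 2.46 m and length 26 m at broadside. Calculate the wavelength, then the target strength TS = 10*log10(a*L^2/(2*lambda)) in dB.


Step 1: lambda = c/f = 1500/25000 = 0.06 m
Step 2: TS = 10*log10(a*L^2/(2*lambda)) = 10*log10(2.46*26^2/(2*0.06)) = 41.42

41.42 dB


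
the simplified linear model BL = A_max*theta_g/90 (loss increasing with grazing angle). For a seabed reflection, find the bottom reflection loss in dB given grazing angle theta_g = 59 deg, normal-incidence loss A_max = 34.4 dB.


BL = A_max * theta_g / 90 = 34.4 * 59 / 90 = 22.55

22.55 dB


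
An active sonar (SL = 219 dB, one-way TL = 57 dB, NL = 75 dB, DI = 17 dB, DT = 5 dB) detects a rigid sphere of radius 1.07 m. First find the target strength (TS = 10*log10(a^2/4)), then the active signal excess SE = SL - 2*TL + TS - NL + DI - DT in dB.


Step 1: TS = 10*log10(1.07^2/4) = -5.43 dB
Step 2: SE = SL - 2*TL + TS - NL + DI - DT = 219 - 2*57 + (-5.43) - 75 + 17 - 5 = 36.57

36.57 dB


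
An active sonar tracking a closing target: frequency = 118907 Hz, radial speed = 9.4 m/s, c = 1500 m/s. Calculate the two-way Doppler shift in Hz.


1490.3 Hz


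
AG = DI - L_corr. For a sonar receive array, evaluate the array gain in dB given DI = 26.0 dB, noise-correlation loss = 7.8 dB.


AG = DI - L_corr = 26.0 - 7.8 = 18.2

18.2 dB


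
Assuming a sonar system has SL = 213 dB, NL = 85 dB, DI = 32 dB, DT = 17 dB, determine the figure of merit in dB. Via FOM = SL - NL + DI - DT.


143 dB


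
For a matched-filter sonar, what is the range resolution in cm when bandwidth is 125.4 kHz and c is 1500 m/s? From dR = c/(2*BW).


dR = c/(2*BW) = 1500 / (2 * 125.4e3) = 0.006 m = 0.6 cm

0.6 cm


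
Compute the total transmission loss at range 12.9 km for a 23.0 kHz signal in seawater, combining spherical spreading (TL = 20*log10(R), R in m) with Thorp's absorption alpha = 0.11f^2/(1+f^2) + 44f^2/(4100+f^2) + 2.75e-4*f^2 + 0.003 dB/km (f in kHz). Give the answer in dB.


Step 1 (Thorp): alpha = 0.11*529.0/(1+529.0) + 44*529.0/(4100+529.0) + 2.75e-4*529.0 + 0.003 = 5.2866 dB/km
Step 2: TL_spread = 20*log10(12900) = 82.21 dB
Step 3: TL_abs = alpha*R = 5.2866 * 12.9 = 68.2 dB
Step 4: TL_total = 82.21 + 68.2 = 150.41

150.41 dB


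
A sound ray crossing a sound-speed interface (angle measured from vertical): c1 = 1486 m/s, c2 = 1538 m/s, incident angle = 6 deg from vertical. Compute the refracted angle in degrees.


6.21 deg


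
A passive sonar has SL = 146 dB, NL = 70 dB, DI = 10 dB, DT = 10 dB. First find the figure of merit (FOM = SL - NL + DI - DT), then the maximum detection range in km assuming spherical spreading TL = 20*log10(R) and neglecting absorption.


Step 1: FOM = SL - NL + DI - DT = 146 - 70 + 10 - 10 = 76 dB
Step 2: at max range FOM = TL = 20*log10(R), so R = 10^(76/20) = 6309.57 m = 6.31 km

6.31 km


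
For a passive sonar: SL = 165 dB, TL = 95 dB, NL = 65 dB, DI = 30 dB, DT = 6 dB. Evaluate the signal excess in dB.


SE = SL - TL - NL + DI - DT = 165 - 95 - 65 + 30 - 6 = 29

29 dB


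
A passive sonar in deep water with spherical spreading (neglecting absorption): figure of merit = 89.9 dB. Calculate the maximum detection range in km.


31.26 km


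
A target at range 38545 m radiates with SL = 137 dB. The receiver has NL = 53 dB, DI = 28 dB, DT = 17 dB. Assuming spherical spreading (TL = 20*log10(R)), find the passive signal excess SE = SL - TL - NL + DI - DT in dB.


Step 1: TL = 20*log10(38545) = 91.72 dB
Step 2: SE = 137 - 91.72 - 53 + 28 - 17 = 3.28

3.28 dB


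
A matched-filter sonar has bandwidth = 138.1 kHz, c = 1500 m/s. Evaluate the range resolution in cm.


dR = c/(2*BW) = 1500 / (2 * 138.1e3) = 0.0054 m = 0.54 cm

0.54 cm


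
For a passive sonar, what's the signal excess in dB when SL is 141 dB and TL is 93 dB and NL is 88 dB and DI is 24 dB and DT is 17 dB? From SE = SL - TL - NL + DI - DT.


SE = SL - TL - NL + DI - DT = 141 - 93 - 88 + 24 - 17 = -33

-33 dB


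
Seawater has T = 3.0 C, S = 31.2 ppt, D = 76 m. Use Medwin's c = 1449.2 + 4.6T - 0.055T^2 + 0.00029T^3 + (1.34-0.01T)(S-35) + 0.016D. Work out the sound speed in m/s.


c = 1449.2 + 4.6*3.0 - 0.055*3.0^2 + 0.00029*3.0^3 + (1.34 - 0.01*3.0)*(31.2 - 35) + 0.016*76 = 1458.75

1458.75 m/s


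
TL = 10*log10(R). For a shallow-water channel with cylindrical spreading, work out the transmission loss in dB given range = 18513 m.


42.67 dB


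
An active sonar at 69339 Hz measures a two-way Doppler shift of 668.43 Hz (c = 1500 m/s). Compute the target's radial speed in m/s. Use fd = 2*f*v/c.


From fd = 2*f*v/c, v = c*fd/(2*f) = 1500 * 668.43 / (2*69339) = 7.23

7.23 m/s


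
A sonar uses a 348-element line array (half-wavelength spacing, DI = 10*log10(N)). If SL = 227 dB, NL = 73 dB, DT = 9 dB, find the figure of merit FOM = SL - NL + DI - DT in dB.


Step 1: DI = 10*log10(348) = 25.42 dB
Step 2: FOM = SL - NL + DI - DT = 227 - 73 + 25.42 - 9 = 170.42

170.42 dB


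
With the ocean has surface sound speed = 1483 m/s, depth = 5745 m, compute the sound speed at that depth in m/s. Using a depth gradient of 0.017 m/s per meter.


c = 1483 + 0.017 * 5745 = 1580.665

1580.665 m/s


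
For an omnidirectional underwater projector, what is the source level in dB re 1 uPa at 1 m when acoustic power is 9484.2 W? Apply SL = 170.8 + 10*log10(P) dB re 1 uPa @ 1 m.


210.57 dB


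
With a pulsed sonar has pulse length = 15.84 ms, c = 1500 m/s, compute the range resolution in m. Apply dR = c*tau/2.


dR = c*tau/2 = 1500 * 15.84e-3 / 2 = 11.88

11.88 m


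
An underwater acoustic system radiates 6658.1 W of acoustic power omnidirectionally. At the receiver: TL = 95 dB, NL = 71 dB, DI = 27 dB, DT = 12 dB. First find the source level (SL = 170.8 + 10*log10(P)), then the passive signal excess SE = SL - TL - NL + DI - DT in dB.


Step 1: SL = 170.8 + 10*log10(6658.1) = 209.03 dB
Step 2: SE = SL - TL - NL + DI - DT = 209.03 - 95 - 71 + 27 - 12 = 58.03

58.03 dB


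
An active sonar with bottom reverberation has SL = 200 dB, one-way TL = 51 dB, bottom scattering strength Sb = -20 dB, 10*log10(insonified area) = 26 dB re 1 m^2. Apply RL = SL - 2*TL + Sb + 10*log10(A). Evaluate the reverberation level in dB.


RL = SL - 2*TL + Sb + 10*log10(A) = 200 - 2*51 + (-20) + 26 = 104

104 dB


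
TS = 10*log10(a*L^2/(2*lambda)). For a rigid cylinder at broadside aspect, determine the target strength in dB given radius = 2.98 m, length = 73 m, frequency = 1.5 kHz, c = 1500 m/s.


lambda = 1500/1500 = 1.0 m
TS = 10*log10(2.98*73^2/(2*1.0)) = 39.0

39.0 dB


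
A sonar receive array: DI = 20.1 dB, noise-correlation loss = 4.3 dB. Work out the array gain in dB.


15.8 dB


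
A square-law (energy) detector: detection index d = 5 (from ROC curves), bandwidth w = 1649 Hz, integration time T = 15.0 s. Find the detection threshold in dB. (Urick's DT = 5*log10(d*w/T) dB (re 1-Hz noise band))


DT = 5*log10(d*w/T) = 5*log10(5 * 1649 / 15.0) = 5*log10(549.67) = 13.7

13.7 dB


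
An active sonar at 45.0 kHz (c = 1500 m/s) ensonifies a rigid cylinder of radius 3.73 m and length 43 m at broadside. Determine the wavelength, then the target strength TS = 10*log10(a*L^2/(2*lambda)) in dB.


Step 1: lambda = c/f = 1500/45000 = 0.03333 m
Step 2: TS = 10*log10(a*L^2/(2*lambda)) = 10*log10(3.73*43^2/(2*0.03333)) = 50.15

50.15 dB


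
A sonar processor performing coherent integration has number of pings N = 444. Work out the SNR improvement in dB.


Gain = 10*log10(444) = 26.47

26.47 dB


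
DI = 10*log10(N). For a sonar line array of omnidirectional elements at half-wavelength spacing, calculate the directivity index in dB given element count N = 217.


23.36 dB


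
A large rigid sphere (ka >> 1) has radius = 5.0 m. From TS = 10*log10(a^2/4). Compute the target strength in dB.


7.96 dB


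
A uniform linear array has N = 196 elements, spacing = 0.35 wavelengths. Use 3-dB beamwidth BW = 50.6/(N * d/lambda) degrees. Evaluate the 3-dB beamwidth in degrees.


BW = 50.6 / (196 * 0.35) = 50.6 / 68.6 = 0.74

0.74 deg


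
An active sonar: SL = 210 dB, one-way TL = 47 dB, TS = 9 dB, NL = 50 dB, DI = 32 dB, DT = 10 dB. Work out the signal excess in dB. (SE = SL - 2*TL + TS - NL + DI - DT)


SE = SL - 2*TL + TS - NL + DI - DT = 210 - 2*47 + (9) - 50 + 32 - 10 = 97

97 dB


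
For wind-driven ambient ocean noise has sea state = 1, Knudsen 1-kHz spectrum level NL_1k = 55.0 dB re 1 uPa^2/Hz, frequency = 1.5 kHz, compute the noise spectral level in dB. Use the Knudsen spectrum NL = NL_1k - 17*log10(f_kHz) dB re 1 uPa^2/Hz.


NL = NL_1k - 17*log10(f_kHz) = 55.0 - 17*log10(1.5) = 55.0 - (2.99) = 52.01

52.01 dB


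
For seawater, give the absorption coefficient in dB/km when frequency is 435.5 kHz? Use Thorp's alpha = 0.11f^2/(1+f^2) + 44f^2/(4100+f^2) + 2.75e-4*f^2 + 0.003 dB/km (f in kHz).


95.339 dB/km


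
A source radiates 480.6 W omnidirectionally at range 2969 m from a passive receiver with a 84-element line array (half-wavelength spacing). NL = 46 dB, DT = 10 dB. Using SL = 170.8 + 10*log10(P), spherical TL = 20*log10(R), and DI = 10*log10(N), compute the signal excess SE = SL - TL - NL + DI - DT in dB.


Step 1: SL = 170.8 + 10*log10(480.6) = 197.62 dB
Step 2: TL = 20*log10(2969) = 69.45 dB
Step 3: DI = 10*log10(84) = 19.24 dB
Step 4: SE = SL - TL - NL + DI - DT = 197.62 - 69.45 - 46 + 19.24 - 10 = 91.41

91.41 dB


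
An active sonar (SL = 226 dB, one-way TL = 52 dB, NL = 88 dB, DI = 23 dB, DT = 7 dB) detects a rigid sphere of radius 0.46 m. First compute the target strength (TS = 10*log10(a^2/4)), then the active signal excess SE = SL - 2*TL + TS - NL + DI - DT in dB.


Step 1: TS = 10*log10(0.46^2/4) = -12.77 dB
Step 2: SE = SL - 2*TL + TS - NL + DI - DT = 226 - 2*52 + (-12.77) - 88 + 23 - 7 = 37.23

37.23 dB


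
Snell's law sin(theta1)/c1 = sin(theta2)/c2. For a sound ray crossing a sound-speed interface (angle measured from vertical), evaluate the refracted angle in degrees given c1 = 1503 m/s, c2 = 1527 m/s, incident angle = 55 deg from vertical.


56.33 deg


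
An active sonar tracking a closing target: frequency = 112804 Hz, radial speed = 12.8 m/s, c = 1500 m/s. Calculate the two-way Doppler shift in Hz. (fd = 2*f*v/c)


fd = 2*f*v/c = 2 * 112804 * 12.8 / 1500 = 1925.19

1925.19 Hz


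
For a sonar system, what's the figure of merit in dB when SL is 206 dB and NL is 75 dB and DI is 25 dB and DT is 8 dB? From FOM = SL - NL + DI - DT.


FOM = SL - NL + DI - DT = 206 - 75 + 25 - 8 = 148

148 dB


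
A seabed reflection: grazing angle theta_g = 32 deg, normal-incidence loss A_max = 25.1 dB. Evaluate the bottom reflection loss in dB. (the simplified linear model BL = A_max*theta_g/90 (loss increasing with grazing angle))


8.92 dB


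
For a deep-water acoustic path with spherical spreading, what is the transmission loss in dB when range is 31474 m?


89.96 dB


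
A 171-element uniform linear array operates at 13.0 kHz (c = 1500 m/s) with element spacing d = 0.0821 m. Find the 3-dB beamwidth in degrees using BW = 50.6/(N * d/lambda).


0.42 deg


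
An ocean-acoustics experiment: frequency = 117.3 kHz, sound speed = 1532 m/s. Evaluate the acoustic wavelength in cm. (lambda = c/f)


1.31 cm


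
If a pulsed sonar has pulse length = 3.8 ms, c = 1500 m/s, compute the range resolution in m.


dR = c*tau/2 = 1500 * 3.8e-3 / 2 = 2.85

2.85 m


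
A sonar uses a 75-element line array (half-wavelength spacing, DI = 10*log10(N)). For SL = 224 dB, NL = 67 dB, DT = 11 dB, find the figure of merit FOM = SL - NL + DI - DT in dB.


164.75 dB


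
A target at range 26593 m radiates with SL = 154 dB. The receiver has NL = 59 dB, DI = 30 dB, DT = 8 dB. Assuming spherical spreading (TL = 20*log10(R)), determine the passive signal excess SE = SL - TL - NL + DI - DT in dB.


28.5 dB


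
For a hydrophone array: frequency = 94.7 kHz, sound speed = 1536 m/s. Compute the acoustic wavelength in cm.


lambda = c/f = 1536 / 94700 = 0.0162 m = 1.62 cm

1.62 cm


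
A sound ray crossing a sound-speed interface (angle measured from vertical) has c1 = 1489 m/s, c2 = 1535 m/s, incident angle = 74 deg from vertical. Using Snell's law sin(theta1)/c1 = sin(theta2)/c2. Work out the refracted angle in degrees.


sin(theta2) = (c2/c1)*sin(theta1) = (1535/1489)*sin(74 deg) = 0.99096
theta2 = arcsin(0.99096) = 82.29

82.29 deg


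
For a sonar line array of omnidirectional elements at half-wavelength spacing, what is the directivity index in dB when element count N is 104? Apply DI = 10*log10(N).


20.17 dB


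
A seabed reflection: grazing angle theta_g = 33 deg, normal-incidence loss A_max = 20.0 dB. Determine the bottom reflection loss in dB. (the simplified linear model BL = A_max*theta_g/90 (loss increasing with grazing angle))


7.33 dB


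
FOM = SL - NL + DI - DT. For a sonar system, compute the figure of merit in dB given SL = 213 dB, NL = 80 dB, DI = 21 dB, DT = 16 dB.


FOM = SL - NL + DI - DT = 213 - 80 + 21 - 16 = 138

138 dB


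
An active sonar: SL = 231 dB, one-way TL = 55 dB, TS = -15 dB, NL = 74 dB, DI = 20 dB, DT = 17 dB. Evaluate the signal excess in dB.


SE = SL - 2*TL + TS - NL + DI - DT = 231 - 2*55 + (-15) - 74 + 20 - 17 = 35

35 dB


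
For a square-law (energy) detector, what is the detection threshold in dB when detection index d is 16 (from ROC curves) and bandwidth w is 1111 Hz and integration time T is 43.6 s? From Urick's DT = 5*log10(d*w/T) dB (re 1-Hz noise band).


13.05 dB


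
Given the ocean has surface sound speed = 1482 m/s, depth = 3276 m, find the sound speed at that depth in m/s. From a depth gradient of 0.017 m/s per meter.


c = 1482 + 0.017 * 3276 = 1537.692

1537.692 m/s


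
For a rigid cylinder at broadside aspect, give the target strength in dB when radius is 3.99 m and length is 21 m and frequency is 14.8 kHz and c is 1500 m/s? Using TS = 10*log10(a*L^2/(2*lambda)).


39.39 dB


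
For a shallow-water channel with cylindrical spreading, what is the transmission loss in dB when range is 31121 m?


44.93 dB


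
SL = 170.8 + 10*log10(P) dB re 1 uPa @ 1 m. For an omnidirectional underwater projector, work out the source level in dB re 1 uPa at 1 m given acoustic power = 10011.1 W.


SL = 170.8 + 10*log10(10011.1) = 170.8 + 40.0 = 210.8

210.8 dB


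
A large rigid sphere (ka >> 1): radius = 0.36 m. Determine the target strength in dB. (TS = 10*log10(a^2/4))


-14.89 dB


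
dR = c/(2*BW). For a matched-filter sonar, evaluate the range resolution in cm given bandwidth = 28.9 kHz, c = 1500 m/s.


dR = c/(2*BW) = 1500 / (2 * 28.9e3) = 0.026 m = 2.6 cm

2.6 cm


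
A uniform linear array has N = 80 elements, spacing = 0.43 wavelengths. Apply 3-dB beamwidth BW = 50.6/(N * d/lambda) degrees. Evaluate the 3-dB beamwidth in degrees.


1.47 deg


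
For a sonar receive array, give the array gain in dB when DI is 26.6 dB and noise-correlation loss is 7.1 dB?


19.5 dB


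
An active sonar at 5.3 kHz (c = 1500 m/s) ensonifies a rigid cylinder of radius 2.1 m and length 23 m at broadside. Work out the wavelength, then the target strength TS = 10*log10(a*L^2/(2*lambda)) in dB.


Step 1: lambda = c/f = 1500/5300 = 0.28302 m
Step 2: TS = 10*log10(a*L^2/(2*lambda)) = 10*log10(2.1*23^2/(2*0.28302)) = 32.93

32.93 dB


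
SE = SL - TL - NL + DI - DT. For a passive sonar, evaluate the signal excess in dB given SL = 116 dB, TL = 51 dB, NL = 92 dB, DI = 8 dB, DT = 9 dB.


-28 dB


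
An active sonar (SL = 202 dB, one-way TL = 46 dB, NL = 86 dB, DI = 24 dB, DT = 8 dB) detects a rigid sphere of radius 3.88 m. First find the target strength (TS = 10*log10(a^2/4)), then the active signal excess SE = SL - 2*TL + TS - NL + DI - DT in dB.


Step 1: TS = 10*log10(3.88^2/4) = 5.76 dB
Step 2: SE = SL - 2*TL + TS - NL + DI - DT = 202 - 2*46 + (5.76) - 86 + 24 - 8 = 45.76

45.76 dB


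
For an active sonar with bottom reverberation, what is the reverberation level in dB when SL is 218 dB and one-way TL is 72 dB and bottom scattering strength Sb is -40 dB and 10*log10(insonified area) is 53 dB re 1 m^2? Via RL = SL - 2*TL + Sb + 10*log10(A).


RL = SL - 2*TL + Sb + 10*log10(A) = 218 - 2*72 + (-40) + 53 = 87

87 dB


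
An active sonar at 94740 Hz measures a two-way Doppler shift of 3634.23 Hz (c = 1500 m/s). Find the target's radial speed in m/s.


From fd = 2*f*v/c, v = c*fd/(2*f) = 1500 * 3634.23 / (2*94740) = 28.77

28.77 m/s


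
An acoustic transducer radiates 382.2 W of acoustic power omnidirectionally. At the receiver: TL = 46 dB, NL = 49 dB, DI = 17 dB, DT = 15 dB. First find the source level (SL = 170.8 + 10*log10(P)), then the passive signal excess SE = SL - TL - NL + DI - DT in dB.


Step 1: SL = 170.8 + 10*log10(382.2) = 196.62 dB
Step 2: SE = SL - TL - NL + DI - DT = 196.62 - 46 - 49 + 17 - 15 = 103.62

103.62 dB


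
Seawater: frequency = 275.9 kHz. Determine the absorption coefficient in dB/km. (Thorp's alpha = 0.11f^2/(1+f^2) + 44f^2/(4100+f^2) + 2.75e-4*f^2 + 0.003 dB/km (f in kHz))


f^2 = 76120.81
alpha = 0.11*76120.81/(1+76120.81) + 44*76120.81/(4100+76120.81) + 2.75e-4*76120.81 + 0.003 = 62.797

62.797 dB/km


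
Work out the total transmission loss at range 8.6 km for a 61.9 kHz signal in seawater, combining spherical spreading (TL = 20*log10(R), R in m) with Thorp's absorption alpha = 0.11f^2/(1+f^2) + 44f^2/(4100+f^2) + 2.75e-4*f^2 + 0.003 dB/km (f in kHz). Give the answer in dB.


271.52 dB


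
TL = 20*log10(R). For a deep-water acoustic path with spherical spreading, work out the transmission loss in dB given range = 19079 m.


TL = 20*log10(19079) = 85.61

85.61 dB


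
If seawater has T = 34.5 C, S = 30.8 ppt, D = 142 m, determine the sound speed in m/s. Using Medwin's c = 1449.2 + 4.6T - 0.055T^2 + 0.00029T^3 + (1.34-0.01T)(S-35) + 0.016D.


c = 1449.2 + 4.6*34.5 - 0.055*34.5^2 + 0.00029*34.5^3 + (1.34 - 0.01*34.5)*(30.8 - 35) + 0.016*142 = 1552.44

1552.44 m/s


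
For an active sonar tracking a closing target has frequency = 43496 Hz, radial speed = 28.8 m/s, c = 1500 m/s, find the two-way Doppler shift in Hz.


fd = 2*f*v/c = 2 * 43496 * 28.8 / 1500 = 1670.25

1670.25 Hz


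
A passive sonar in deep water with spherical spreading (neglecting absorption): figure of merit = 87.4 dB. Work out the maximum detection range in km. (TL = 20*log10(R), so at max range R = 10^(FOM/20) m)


At max range FOM = TL, so 20*log10(R) = 87.4
R = 10^(87.4/20) = 23442.29 m = 23.44 km

23.44 km


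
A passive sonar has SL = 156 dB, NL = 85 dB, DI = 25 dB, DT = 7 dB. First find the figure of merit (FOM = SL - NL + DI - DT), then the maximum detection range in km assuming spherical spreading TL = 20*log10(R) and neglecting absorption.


Step 1: FOM = SL - NL + DI - DT = 156 - 85 + 25 - 7 = 89 dB
Step 2: at max range FOM = TL = 20*log10(R), so R = 10^(89/20) = 28183.83 m = 28.18 km

28.18 km


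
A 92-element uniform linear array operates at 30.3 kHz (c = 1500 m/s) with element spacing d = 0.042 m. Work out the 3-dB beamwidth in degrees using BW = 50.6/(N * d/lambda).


Step 1: lambda = 1500/30300 = 0.0495 m
Step 2: d/lambda = 0.042/0.0495 = 0.8485
Step 3: BW = 50.6/(N * d/lambda) = 50.6/(92 * 0.8485) = 0.65

0.65 deg


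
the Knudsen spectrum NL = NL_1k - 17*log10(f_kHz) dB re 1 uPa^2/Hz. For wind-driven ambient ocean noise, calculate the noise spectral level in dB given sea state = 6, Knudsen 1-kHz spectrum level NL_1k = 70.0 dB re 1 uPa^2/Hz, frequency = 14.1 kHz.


NL = NL_1k - 17*log10(f_kHz) = 70.0 - 17*log10(14.1) = 70.0 - (19.54) = 50.46

50.46 dB


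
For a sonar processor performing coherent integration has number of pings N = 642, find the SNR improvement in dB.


28.08 dB


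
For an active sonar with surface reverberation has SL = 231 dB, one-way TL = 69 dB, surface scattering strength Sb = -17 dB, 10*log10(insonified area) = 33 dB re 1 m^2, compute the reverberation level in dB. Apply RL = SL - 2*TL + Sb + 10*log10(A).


109 dB


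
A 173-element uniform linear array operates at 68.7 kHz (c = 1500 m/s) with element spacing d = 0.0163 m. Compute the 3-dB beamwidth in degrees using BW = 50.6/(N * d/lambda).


0.39 deg


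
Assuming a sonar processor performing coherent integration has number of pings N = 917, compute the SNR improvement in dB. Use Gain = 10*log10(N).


Gain = 10*log10(917) = 29.62

29.62 dB


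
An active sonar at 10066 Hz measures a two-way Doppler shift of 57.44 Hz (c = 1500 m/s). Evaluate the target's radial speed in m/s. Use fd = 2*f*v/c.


4.28 m/s


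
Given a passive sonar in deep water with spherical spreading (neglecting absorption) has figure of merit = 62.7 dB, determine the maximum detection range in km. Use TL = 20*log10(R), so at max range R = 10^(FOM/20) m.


At max range FOM = TL, so 20*log10(R) = 62.7
R = 10^(62.7/20) = 1364.58 m = 1.36 km

1.36 km


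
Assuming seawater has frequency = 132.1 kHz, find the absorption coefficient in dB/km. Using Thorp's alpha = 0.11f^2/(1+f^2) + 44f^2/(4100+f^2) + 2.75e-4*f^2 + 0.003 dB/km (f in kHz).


40.541 dB/km


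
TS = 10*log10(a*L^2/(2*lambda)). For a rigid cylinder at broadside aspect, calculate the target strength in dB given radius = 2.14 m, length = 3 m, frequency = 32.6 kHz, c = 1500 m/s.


lambda = 1500/32600 = 0.04601 m
TS = 10*log10(2.14*3^2/(2*0.04601)) = 23.21

23.21 dB


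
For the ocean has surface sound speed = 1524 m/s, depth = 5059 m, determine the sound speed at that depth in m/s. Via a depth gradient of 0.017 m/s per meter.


c = 1524 + 0.017 * 5059 = 1610.003

1610.003 m/s


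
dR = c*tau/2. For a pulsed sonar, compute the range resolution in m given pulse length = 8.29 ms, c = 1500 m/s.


dR = c*tau/2 = 1500 * 8.29e-3 / 2 = 6.2175

6.2175 m


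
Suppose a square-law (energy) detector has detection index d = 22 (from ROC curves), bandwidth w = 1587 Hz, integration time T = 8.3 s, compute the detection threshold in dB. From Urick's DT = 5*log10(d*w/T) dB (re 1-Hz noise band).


DT = 5*log10(d*w/T) = 5*log10(22 * 1587 / 8.3) = 5*log10(4206.51) = 18.12

18.12 dB


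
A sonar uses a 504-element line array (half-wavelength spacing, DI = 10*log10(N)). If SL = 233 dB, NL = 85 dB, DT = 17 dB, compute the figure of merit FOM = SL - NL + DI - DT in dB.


Step 1: DI = 10*log10(504) = 27.02 dB
Step 2: FOM = SL - NL + DI - DT = 233 - 85 + 27.02 - 17 = 158.02

158.02 dB


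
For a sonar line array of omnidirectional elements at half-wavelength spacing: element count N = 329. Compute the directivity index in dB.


25.17 dB


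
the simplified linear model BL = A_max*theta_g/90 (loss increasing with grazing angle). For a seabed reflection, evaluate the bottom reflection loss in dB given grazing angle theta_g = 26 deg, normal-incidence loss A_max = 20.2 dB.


BL = A_max * theta_g / 90 = 20.2 * 26 / 90 = 5.84

5.84 dB


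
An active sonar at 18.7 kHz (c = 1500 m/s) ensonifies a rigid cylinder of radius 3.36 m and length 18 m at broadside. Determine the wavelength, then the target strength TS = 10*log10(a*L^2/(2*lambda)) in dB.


Step 1: lambda = c/f = 1500/18700 = 0.08021 m
Step 2: TS = 10*log10(a*L^2/(2*lambda)) = 10*log10(3.36*18^2/(2*0.08021)) = 38.32

38.32 dB


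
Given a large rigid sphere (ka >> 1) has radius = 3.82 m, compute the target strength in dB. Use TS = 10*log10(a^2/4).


5.62 dB


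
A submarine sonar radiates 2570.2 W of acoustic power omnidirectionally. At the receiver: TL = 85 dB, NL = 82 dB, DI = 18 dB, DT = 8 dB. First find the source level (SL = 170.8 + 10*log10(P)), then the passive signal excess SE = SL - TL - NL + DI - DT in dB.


Step 1: SL = 170.8 + 10*log10(2570.2) = 204.9 dB
Step 2: SE = SL - TL - NL + DI - DT = 204.9 - 85 - 82 + 18 - 8 = 47.9

47.9 dB


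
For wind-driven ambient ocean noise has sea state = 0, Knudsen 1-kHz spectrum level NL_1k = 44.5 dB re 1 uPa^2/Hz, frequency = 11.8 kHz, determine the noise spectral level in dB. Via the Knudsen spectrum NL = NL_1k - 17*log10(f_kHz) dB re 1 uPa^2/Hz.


26.28 dB


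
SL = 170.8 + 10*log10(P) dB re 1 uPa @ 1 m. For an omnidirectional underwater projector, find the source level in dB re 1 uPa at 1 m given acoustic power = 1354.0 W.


202.12 dB


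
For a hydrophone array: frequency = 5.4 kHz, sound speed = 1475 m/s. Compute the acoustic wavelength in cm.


lambda = c/f = 1475 / 5400 = 0.2731 m = 27.31 cm

27.31 cm


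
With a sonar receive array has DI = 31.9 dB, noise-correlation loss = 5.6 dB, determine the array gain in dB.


AG = DI - L_corr = 31.9 - 5.6 = 26.3

26.3 dB


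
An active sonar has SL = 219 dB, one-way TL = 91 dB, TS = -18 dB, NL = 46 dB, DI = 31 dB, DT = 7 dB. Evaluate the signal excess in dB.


SE = SL - 2*TL + TS - NL + DI - DT = 219 - 2*91 + (-18) - 46 + 31 - 7 = -3

-3 dB


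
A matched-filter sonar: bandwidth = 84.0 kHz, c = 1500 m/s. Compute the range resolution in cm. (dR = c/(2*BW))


0.89 cm


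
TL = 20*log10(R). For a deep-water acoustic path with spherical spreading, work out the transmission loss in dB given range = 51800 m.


TL = 20*log10(51800) = 94.29

94.29 dB


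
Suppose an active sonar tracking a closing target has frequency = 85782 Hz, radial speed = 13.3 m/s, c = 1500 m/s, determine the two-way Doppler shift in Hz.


fd = 2*f*v/c = 2 * 85782 * 13.3 / 1500 = 1521.2

1521.2 Hz


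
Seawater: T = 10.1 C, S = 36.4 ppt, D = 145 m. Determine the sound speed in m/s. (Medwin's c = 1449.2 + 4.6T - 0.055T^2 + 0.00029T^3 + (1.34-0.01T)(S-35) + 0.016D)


c = 1449.2 + 4.6*10.1 - 0.055*10.1^2 + 0.00029*10.1^3 + (1.34 - 0.01*10.1)*(36.4 - 35) + 0.016*145 = 1494.4

1494.4 m/s


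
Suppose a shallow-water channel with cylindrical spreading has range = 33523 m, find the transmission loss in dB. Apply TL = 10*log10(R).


TL = 10*log10(33523) = 45.25

45.25 dB


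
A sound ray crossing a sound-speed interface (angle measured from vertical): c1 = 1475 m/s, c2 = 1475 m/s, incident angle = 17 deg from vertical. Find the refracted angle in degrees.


17.0 deg


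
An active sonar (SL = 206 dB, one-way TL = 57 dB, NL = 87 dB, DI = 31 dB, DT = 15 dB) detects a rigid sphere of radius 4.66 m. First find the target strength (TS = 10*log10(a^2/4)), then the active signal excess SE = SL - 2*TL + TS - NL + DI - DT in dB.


Step 1: TS = 10*log10(4.66^2/4) = 7.35 dB
Step 2: SE = SL - 2*TL + TS - NL + DI - DT = 206 - 2*57 + (7.35) - 87 + 31 - 15 = 28.35

28.35 dB


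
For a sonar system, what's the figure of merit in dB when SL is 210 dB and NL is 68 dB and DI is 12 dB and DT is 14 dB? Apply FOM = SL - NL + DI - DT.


140 dB


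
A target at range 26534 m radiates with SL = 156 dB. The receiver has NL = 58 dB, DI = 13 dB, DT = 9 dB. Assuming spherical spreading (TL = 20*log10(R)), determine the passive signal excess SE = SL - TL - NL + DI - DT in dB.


13.52 dB


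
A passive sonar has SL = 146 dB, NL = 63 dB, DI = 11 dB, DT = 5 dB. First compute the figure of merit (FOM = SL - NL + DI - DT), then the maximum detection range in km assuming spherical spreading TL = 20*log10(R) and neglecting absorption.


Step 1: FOM = SL - NL + DI - DT = 146 - 63 + 11 - 5 = 89 dB
Step 2: at max range FOM = TL = 20*log10(R), so R = 10^(89/20) = 28183.83 m = 28.18 km

28.18 km


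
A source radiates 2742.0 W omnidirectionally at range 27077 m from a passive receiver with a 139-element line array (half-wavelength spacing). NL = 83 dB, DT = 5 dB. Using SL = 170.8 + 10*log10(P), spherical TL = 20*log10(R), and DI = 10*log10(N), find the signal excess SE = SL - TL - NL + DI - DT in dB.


Step 1: SL = 170.8 + 10*log10(2742.0) = 205.18 dB
Step 2: TL = 20*log10(27077) = 88.65 dB
Step 3: DI = 10*log10(139) = 21.43 dB
Step 4: SE = SL - TL - NL + DI - DT = 205.18 - 88.65 - 83 + 21.43 - 5 = 49.96

49.96 dB


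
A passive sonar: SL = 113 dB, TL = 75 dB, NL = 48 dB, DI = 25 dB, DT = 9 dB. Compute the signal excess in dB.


SE = SL - TL - NL + DI - DT = 113 - 75 - 48 + 25 - 9 = 6

6 dB


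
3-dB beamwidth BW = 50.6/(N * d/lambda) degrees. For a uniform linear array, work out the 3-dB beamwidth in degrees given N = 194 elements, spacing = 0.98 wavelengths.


BW = 50.6 / (194 * 0.98) = 50.6 / 190.12 = 0.27

0.27 deg


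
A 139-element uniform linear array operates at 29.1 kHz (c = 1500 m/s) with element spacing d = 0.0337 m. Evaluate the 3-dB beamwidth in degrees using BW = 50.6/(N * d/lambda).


Step 1: lambda = 1500/29100 = 0.05155 m
Step 2: d/lambda = 0.0337/0.05155 = 0.6537
Step 3: BW = 50.6/(N * d/lambda) = 50.6/(139 * 0.6537) = 0.56

0.56 deg


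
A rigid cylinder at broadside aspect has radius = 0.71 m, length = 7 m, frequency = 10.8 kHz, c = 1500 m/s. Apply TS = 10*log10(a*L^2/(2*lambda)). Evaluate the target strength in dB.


lambda = 1500/10800 = 0.13889 m
TS = 10*log10(0.71*7^2/(2*0.13889)) = 20.98

20.98 dB


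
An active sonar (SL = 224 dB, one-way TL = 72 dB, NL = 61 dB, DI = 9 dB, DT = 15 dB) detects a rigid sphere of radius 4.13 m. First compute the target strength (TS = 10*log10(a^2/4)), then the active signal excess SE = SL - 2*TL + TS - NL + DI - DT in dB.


Step 1: TS = 10*log10(4.13^2/4) = 6.3 dB
Step 2: SE = SL - 2*TL + TS - NL + DI - DT = 224 - 2*72 + (6.3) - 61 + 9 - 15 = 19.3

19.3 dB


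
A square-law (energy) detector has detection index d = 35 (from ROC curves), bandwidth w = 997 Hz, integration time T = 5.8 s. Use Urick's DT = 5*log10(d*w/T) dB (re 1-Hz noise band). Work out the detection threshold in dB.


DT = 5*log10(d*w/T) = 5*log10(35 * 997 / 5.8) = 5*log10(6016.38) = 18.9

18.9 dB


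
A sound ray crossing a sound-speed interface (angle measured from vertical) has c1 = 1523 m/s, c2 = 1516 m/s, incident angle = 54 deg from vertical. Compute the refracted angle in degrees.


sin(theta2) = (c2/c1)*sin(theta1) = (1516/1523)*sin(54 deg) = 0.8053
theta2 = arcsin(0.8053) = 53.64

53.64 deg


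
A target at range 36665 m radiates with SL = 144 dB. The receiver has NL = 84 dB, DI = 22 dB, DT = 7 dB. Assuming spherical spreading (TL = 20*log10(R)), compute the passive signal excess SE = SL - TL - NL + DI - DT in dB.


-16.29 dB


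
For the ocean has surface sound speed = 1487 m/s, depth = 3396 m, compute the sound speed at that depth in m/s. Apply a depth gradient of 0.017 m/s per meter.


c = 1487 + 0.017 * 3396 = 1544.732

1544.732 m/s


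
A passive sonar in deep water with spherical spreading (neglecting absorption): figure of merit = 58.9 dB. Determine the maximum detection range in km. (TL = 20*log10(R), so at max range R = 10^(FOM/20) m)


At max range FOM = TL, so 20*log10(R) = 58.9
R = 10^(58.9/20) = 881.05 m = 0.88 km

0.88 km


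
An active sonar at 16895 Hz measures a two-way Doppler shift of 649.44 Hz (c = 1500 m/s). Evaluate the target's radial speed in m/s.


From fd = 2*f*v/c, v = c*fd/(2*f) = 1500 * 649.44 / (2*16895) = 28.83

28.83 m/s


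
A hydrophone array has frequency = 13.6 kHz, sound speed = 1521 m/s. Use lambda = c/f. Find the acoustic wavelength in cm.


lambda = c/f = 1521 / 13600 = 0.1118 m = 11.18 cm

11.18 cm


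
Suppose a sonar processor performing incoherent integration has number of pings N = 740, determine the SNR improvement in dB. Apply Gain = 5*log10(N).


14.35 dB


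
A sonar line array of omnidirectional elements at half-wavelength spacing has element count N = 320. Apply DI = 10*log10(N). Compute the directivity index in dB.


DI = 10*log10(320) = 25.05

25.05 dB


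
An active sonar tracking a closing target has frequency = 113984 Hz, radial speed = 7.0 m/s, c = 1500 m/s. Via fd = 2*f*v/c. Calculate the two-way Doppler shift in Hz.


fd = 2*f*v/c = 2 * 113984 * 7.0 / 1500 = 1063.85

1063.85 Hz


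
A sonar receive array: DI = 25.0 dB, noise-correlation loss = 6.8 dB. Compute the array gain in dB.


18.2 dB


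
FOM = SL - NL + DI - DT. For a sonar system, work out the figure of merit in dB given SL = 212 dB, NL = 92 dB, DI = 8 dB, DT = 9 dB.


FOM = SL - NL + DI - DT = 212 - 92 + 8 - 9 = 119

119 dB


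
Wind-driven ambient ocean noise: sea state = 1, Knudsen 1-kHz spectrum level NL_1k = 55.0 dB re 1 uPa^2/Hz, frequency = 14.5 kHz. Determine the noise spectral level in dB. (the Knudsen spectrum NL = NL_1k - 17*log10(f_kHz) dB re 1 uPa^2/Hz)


35.26 dB


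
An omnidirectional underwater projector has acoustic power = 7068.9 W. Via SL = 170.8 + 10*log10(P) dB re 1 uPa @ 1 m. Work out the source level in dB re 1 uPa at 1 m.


SL = 170.8 + 10*log10(7068.9) = 170.8 + 38.49 = 209.29

209.29 dB


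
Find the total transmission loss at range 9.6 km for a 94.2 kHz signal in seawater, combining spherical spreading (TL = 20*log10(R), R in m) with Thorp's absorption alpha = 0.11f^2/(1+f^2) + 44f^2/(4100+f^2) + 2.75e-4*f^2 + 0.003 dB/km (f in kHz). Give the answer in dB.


393.07 dB


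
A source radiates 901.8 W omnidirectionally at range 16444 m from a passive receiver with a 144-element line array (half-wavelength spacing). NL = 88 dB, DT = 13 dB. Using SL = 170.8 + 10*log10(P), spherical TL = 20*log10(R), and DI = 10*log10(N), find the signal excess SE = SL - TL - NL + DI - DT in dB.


36.61 dB
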